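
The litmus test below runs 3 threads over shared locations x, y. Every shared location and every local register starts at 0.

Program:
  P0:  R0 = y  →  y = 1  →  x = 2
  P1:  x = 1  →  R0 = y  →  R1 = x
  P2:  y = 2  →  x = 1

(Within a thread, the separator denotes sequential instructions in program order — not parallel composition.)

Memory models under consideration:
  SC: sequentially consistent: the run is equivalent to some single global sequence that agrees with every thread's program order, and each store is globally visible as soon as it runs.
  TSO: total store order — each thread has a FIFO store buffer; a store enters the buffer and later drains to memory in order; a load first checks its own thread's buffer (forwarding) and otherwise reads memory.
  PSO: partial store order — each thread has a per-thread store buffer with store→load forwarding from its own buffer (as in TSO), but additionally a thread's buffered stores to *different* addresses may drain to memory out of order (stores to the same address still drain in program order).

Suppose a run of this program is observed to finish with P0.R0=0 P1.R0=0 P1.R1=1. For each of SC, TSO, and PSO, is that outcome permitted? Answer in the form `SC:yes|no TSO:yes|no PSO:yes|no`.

SC:yes TSO:yes PSO:yes

outcome vector order: (P0.R0,P1.R0,P1.R1)
SC: 12 outcomes — {0/0/1; 0/0/2; 0/1/1; 0/1/2; 0/2/1; 0/2/2; 2/0/1; 2/0/2; 2/1/1; 2/1/2; 2/2/1; 2/2/2}
TSO: 12 outcomes — {0/0/1; 0/0/2; 0/1/1; 0/1/2; 0/2/1; 0/2/2; 2/0/1; 2/0/2; 2/1/1; 2/1/2; 2/2/1; 2/2/2}
PSO: 12 outcomes — {0/0/1; 0/0/2; 0/1/1; 0/1/2; 0/2/1; 0/2/2; 2/0/1; 2/0/2; 2/1/1; 2/1/2; 2/2/1; 2/2/2}
target 0/0/1 ∈ {SC,TSO,PSO}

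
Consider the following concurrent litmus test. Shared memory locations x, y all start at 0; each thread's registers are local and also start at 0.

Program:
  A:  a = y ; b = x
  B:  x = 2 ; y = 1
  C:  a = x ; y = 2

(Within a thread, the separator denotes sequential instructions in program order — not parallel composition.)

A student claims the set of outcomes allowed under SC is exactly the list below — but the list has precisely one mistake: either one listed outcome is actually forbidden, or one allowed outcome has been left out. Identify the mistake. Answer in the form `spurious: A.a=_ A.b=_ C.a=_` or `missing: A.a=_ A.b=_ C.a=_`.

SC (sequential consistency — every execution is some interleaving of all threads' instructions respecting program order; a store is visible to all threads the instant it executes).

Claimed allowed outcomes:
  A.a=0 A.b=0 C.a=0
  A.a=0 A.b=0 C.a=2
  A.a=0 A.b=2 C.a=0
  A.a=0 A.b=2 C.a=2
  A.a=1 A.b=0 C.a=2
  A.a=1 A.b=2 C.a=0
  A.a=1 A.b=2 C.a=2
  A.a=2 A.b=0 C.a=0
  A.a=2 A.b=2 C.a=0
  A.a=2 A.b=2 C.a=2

outcome vector order: (A.a,A.b,C.a)
SC (9): <0 0 0>, <0 0 2>, <0 2 0>, <0 2 2>, <1 2 0>, <1 2 2>, <2 0 0>, <2 2 0>, <2 2 2>
claimed∖SC = {<1 0 2>}

spurious: A.a=1 A.b=0 C.a=2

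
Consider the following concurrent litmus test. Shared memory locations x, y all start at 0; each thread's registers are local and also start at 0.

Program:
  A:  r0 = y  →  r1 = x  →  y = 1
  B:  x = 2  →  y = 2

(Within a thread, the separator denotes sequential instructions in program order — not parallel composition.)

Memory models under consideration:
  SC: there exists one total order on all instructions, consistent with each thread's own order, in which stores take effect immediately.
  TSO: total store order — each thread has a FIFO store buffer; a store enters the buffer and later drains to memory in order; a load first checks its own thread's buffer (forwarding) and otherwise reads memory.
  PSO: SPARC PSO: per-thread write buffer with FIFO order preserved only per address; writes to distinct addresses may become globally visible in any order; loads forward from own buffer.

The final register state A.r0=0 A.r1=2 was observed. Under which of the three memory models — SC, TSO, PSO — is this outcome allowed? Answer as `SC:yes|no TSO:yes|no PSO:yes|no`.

SC:yes TSO:yes PSO:yes

outcome vector order: (A.r0,A.r1)
SC (3): (0,0); (0,2); (2,2)
TSO (3): (0,0); (0,2); (2,2)
PSO (4): (0,0); (0,2); (2,0); (2,2)
target (0,2) ∈ {SC,TSO,PSO}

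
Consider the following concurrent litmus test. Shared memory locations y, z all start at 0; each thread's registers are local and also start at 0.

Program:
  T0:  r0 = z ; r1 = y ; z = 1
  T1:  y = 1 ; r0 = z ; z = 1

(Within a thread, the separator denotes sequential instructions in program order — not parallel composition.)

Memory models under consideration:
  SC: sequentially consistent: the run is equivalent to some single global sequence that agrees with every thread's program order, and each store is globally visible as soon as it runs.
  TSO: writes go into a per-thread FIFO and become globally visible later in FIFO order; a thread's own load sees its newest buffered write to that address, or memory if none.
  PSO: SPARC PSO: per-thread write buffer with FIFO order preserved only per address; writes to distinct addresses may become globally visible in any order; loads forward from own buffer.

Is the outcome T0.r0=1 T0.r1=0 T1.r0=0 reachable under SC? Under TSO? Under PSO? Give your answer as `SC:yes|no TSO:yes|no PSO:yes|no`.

SC:no TSO:no PSO:yes

outcome vector order: (T0.r0,T0.r1,T1.r0)
[SC] allowed = {<0 0 0>, <0 0 1>, <0 1 0>, <0 1 1>, <1 1 0>}
[TSO] allowed = {<0 0 0>, <0 0 1>, <0 1 0>, <0 1 1>, <1 1 0>}
[PSO] allowed = {<0 0 0>, <0 0 1>, <0 1 0>, <0 1 1>, <1 0 0>, <1 1 0>}
target <1 0 0> ∈ {PSO}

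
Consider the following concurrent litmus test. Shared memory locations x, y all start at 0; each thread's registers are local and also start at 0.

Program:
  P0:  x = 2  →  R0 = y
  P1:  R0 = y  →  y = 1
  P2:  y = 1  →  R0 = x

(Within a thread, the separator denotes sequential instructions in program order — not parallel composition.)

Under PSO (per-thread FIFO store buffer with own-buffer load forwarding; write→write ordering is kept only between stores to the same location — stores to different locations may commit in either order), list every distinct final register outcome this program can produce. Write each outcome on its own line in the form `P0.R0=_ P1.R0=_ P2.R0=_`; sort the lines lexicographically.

outcome vector order: (P0.R0,P1.R0,P2.R0)
|PSO outcomes| = 8

P0.R0=0 P1.R0=0 P2.R0=0
P0.R0=0 P1.R0=0 P2.R0=2
P0.R0=0 P1.R0=1 P2.R0=0
P0.R0=0 P1.R0=1 P2.R0=2
P0.R0=1 P1.R0=0 P2.R0=0
P0.R0=1 P1.R0=0 P2.R0=2
P0.R0=1 P1.R0=1 P2.R0=0
P0.R0=1 P1.R0=1 P2.R0=2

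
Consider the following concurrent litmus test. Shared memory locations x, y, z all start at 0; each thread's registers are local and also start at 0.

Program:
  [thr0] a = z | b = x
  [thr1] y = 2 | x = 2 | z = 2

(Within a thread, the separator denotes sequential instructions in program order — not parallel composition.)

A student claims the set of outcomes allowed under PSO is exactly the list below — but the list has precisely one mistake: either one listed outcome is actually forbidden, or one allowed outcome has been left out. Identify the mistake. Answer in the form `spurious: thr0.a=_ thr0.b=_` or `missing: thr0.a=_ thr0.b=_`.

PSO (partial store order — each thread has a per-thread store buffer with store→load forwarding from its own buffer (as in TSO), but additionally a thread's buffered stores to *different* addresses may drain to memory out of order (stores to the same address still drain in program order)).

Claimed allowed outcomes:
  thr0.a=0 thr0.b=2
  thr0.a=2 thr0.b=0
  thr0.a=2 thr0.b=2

outcome vector order: (thr0.a,thr0.b)
under PSO → (0,0); (0,2); (2,0); (2,2)
PSO∖claimed = {(0,0)}

missing: thr0.a=0 thr0.b=0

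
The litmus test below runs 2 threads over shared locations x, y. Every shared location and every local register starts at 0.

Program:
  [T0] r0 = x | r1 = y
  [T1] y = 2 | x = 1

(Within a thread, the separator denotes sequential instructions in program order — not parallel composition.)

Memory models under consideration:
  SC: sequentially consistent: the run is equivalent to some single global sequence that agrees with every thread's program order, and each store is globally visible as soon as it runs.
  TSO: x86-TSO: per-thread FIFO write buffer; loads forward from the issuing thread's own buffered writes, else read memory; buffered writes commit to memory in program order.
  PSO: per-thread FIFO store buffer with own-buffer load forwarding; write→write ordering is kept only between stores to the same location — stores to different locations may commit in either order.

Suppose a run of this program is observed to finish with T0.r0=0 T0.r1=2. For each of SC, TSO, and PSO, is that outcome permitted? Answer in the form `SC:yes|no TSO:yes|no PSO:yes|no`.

outcome vector order: (T0.r0,T0.r1)
SC (3): 00; 02; 12
TSO (3): 00; 02; 12
PSO (4): 00; 02; 10; 12
target 02 ∈ {SC,TSO,PSO}

SC:yes TSO:yes PSO:yes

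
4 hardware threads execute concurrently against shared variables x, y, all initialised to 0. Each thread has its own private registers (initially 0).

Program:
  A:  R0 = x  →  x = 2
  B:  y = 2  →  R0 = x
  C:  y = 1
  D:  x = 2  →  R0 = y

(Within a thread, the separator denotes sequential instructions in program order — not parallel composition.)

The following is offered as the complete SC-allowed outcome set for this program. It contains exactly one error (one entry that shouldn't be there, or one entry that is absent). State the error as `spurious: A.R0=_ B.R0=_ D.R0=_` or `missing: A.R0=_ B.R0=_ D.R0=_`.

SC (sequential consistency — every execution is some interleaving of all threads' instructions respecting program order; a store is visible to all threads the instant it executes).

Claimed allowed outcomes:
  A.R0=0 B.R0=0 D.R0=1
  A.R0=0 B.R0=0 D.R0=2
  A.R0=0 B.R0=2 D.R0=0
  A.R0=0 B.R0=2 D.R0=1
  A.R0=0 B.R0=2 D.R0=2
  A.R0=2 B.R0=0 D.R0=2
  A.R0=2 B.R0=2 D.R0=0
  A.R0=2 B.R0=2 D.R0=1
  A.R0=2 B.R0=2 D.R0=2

outcome vector order: (A.R0,B.R0,D.R0)
SC (10): <0 0 1>, <0 0 2>, <0 2 0>, <0 2 1>, <0 2 2>, <2 0 1>, <2 0 2>, <2 2 0>, <2 2 1>, <2 2 2>
SC∖claimed = {<2 0 1>}

missing: A.R0=2 B.R0=0 D.R0=1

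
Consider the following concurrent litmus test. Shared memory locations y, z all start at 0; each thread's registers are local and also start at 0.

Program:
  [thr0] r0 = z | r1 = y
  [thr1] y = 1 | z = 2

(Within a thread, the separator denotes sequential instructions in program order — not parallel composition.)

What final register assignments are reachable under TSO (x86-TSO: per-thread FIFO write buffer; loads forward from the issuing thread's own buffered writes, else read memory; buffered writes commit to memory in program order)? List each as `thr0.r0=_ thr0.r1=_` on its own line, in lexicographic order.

outcome vector order: (thr0.r0,thr0.r1)
|TSO outcomes| = 3

thr0.r0=0 thr0.r1=0
thr0.r0=0 thr0.r1=1
thr0.r0=2 thr0.r1=1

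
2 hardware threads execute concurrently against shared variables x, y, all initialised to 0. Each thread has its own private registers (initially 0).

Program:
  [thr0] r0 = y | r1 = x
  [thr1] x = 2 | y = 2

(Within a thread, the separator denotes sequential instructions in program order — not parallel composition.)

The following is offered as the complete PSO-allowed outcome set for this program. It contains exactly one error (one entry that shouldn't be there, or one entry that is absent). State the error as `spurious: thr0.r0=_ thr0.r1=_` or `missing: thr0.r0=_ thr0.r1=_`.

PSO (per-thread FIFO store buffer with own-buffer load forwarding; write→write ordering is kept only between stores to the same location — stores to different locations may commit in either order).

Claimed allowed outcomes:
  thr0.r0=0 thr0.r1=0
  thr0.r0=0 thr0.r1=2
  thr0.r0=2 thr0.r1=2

outcome vector order: (thr0.r0,thr0.r1)
under PSO → <0 0> <0 2> <2 0> <2 2>
PSO∖claimed = {<2 0>}

missing: thr0.r0=2 thr0.r1=0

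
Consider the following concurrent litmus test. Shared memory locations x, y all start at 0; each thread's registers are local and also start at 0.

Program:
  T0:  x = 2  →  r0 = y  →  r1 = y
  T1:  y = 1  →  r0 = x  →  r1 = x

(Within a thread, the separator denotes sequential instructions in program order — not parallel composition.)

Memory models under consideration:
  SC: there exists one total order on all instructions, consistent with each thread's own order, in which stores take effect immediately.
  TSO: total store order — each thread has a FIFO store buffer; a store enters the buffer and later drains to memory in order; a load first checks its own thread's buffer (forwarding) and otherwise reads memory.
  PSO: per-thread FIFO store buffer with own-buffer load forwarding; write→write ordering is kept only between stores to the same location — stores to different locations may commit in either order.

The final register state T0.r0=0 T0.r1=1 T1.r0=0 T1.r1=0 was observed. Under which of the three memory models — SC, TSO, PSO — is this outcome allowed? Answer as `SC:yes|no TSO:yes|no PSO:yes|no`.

SC:no TSO:yes PSO:yes

outcome vector order: (T0.r0,T0.r1,T1.r0,T1.r1)
[SC] allowed = {(0,0,2,2) (0,1,2,2) (1,1,0,0) (1,1,0,2) (1,1,2,2)}
[TSO] allowed = {(0,0,0,0) (0,0,0,2) (0,0,2,2) (0,1,0,0) (0,1,0,2) (0,1,2,2) (1,1,0,0) (1,1,0,2) (1,1,2,2)}
[PSO] allowed = {(0,0,0,0) (0,0,0,2) (0,0,2,2) (0,1,0,0) (0,1,0,2) (0,1,2,2) (1,1,0,0) (1,1,0,2) (1,1,2,2)}
target (0,1,0,0) ∈ {TSO,PSO}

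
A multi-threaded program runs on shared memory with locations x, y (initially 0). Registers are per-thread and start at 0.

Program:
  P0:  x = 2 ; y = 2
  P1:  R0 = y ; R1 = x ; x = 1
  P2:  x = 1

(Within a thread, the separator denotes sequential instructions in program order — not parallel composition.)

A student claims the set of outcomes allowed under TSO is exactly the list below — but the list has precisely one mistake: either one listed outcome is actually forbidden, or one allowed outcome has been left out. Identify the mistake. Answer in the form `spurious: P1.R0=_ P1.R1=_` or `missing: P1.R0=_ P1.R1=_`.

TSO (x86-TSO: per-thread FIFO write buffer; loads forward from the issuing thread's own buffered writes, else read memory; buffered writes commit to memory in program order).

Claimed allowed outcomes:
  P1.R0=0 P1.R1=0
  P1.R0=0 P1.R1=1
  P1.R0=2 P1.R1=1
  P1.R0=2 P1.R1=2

missing: P1.R0=0 P1.R1=2

outcome vector order: (P1.R0,P1.R1)
under TSO → (0,0); (0,1); (0,2); (2,1); (2,2)
TSO∖claimed = {(0,2)}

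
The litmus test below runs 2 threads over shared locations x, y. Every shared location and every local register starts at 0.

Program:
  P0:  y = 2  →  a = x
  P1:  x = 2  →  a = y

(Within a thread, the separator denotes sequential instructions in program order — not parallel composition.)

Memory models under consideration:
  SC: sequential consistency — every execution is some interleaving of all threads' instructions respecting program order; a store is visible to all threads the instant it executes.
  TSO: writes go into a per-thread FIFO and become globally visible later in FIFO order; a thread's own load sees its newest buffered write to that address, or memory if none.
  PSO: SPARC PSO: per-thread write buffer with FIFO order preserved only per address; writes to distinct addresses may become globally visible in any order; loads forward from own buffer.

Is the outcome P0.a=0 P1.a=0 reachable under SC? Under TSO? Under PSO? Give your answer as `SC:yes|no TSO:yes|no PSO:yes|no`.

outcome vector order: (P0.a,P1.a)
SC: 3 outcomes — {(0,2) (2,0) (2,2)}
TSO: 4 outcomes — {(0,0) (0,2) (2,0) (2,2)}
PSO: 4 outcomes — {(0,0) (0,2) (2,0) (2,2)}
target (0,0) ∈ {TSO,PSO}

SC:no TSO:yes PSO:yes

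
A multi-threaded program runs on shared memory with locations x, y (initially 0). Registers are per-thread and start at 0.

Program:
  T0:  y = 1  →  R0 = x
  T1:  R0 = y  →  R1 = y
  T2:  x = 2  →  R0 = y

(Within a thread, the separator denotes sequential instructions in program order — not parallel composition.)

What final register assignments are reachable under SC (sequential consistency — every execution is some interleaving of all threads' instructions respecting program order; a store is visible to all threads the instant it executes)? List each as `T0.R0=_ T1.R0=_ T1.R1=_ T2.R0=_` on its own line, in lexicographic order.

T0.R0=0 T1.R0=0 T1.R1=0 T2.R0=1
T0.R0=0 T1.R0=0 T1.R1=1 T2.R0=1
T0.R0=0 T1.R0=1 T1.R1=1 T2.R0=1
T0.R0=2 T1.R0=0 T1.R1=0 T2.R0=0
T0.R0=2 T1.R0=0 T1.R1=0 T2.R0=1
T0.R0=2 T1.R0=0 T1.R1=1 T2.R0=0
T0.R0=2 T1.R0=0 T1.R1=1 T2.R0=1
T0.R0=2 T1.R0=1 T1.R1=1 T2.R0=0
T0.R0=2 T1.R0=1 T1.R1=1 T2.R0=1

outcome vector order: (T0.R0,T1.R0,T1.R1,T2.R0)
|SC outcomes| = 9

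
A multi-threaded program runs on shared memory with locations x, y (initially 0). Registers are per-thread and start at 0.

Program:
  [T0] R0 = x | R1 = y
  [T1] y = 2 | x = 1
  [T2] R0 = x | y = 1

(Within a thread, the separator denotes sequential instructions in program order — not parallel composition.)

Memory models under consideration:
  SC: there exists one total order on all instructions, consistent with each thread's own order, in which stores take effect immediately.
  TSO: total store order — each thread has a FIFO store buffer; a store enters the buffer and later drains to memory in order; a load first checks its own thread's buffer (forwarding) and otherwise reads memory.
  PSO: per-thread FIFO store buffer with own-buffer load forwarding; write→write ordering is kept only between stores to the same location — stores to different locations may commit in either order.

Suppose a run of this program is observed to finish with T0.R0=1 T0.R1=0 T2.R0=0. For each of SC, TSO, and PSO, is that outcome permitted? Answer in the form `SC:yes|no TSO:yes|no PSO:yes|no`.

outcome vector order: (T0.R0,T0.R1,T2.R0)
SC (10): 0/0/0, 0/0/1, 0/1/0, 0/1/1, 0/2/0, 0/2/1, 1/1/0, 1/1/1, 1/2/0, 1/2/1
TSO (10): 0/0/0, 0/0/1, 0/1/0, 0/1/1, 0/2/0, 0/2/1, 1/1/0, 1/1/1, 1/2/0, 1/2/1
PSO (12): 0/0/0, 0/0/1, 0/1/0, 0/1/1, 0/2/0, 0/2/1, 1/0/0, 1/0/1, 1/1/0, 1/1/1, 1/2/0, 1/2/1
target 1/0/0 ∈ {PSO}

SC:no TSO:no PSO:yes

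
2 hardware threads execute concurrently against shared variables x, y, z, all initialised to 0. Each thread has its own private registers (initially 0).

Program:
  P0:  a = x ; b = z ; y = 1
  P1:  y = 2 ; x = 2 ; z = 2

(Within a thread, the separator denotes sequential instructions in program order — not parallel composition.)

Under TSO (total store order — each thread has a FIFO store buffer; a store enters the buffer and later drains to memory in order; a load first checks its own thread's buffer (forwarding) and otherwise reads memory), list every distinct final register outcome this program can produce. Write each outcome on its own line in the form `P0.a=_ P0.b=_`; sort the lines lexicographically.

outcome vector order: (P0.a,P0.b)
|TSO outcomes| = 4

P0.a=0 P0.b=0
P0.a=0 P0.b=2
P0.a=2 P0.b=0
P0.a=2 P0.b=2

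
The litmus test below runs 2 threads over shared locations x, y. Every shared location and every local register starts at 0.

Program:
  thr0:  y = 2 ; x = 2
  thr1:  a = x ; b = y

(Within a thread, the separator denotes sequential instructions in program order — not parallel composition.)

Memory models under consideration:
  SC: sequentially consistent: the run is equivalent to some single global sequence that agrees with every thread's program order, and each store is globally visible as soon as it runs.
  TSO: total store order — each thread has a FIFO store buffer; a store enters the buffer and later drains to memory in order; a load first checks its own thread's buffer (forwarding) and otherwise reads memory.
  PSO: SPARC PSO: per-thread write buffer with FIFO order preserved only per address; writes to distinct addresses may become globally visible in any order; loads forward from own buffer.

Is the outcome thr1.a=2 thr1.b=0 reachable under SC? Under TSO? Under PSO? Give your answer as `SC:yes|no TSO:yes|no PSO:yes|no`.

outcome vector order: (thr1.a,thr1.b)
[SC] allowed = {0/0; 0/2; 2/2}
[TSO] allowed = {0/0; 0/2; 2/2}
[PSO] allowed = {0/0; 0/2; 2/0; 2/2}
target 2/0 ∈ {PSO}

SC:no TSO:no PSO:yes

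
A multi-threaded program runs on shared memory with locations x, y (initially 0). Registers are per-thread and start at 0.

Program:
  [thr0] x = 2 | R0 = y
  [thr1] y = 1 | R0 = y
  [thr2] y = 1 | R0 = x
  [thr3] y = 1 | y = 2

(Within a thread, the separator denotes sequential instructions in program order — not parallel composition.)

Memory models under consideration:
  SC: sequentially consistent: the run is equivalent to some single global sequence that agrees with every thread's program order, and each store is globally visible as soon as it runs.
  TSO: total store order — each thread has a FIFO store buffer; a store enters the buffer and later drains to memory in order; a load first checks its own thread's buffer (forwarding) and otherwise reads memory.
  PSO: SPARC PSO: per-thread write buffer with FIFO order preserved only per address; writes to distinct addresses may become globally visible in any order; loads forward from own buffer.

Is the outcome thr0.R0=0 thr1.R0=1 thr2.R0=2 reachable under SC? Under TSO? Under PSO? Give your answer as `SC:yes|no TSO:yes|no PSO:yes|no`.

SC:yes TSO:yes PSO:yes

outcome vector order: (thr0.R0,thr1.R0,thr2.R0)
[SC] allowed = {012; 022; 110; 112; 120; 122; 210; 212; 220; 222}
[TSO] allowed = {010; 012; 020; 022; 110; 112; 120; 122; 210; 212; 220; 222}
[PSO] allowed = {010; 012; 020; 022; 110; 112; 120; 122; 210; 212; 220; 222}
target 012 ∈ {SC,TSO,PSO}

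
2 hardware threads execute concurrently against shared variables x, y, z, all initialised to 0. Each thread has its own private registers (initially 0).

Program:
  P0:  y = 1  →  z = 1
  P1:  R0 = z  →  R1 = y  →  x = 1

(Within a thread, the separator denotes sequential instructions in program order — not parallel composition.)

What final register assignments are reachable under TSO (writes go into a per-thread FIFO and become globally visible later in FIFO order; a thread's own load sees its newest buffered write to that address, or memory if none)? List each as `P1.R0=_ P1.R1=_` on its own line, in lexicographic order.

outcome vector order: (P1.R0,P1.R1)
|TSO outcomes| = 3

P1.R0=0 P1.R1=0
P1.R0=0 P1.R1=1
P1.R0=1 P1.R1=1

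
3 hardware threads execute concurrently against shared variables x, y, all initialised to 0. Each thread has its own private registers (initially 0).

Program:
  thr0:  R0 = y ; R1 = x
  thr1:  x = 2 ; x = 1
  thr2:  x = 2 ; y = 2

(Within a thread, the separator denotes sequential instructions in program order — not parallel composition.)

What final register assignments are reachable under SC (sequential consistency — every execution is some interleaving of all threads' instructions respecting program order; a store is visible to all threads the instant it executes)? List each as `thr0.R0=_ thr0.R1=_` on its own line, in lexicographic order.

outcome vector order: (thr0.R0,thr0.R1)
|SC outcomes| = 5

thr0.R0=0 thr0.R1=0
thr0.R0=0 thr0.R1=1
thr0.R0=0 thr0.R1=2
thr0.R0=2 thr0.R1=1
thr0.R0=2 thr0.R1=2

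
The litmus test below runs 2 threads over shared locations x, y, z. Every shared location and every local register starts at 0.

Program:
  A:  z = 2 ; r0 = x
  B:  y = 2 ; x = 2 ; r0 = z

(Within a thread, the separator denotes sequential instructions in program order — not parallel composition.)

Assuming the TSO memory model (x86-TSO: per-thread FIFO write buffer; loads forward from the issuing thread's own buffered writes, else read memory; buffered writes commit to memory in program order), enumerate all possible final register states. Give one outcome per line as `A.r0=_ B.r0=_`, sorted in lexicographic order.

A.r0=0 B.r0=0
A.r0=0 B.r0=2
A.r0=2 B.r0=0
A.r0=2 B.r0=2

outcome vector order: (A.r0,B.r0)
|TSO outcomes| = 4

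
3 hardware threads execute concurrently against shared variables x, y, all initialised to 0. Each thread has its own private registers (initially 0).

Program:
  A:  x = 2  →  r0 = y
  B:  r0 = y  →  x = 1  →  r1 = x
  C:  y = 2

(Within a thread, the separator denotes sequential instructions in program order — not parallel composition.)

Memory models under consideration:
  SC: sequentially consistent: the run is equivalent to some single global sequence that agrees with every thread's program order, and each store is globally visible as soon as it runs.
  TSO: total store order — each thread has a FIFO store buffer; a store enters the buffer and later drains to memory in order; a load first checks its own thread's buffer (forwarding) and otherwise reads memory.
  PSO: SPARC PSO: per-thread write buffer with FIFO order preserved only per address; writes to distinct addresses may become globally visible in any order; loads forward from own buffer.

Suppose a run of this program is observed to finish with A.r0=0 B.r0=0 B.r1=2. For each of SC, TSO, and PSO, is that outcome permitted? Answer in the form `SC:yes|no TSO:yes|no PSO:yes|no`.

SC:yes TSO:yes PSO:yes

outcome vector order: (A.r0,B.r0,B.r1)
[SC] allowed = {<0 0 1>; <0 0 2>; <0 2 1>; <2 0 1>; <2 0 2>; <2 2 1>; <2 2 2>}
[TSO] allowed = {<0 0 1>; <0 0 2>; <0 2 1>; <0 2 2>; <2 0 1>; <2 0 2>; <2 2 1>; <2 2 2>}
[PSO] allowed = {<0 0 1>; <0 0 2>; <0 2 1>; <0 2 2>; <2 0 1>; <2 0 2>; <2 2 1>; <2 2 2>}
target <0 0 2> ∈ {SC,TSO,PSO}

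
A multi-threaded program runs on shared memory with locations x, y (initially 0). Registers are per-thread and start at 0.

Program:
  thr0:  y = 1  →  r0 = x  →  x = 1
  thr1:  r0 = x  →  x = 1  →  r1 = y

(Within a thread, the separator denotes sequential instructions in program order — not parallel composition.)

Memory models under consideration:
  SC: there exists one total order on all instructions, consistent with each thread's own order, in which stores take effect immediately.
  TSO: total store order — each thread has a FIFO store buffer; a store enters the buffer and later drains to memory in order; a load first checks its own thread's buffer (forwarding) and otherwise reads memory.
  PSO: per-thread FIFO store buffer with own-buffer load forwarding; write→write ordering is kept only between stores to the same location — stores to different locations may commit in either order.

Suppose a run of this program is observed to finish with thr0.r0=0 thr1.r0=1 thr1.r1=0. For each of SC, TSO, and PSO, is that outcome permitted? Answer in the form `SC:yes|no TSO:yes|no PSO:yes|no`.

SC:no TSO:no PSO:yes

outcome vector order: (thr0.r0,thr1.r0,thr1.r1)
SC (4): (0,0,1), (0,1,1), (1,0,0), (1,0,1)
TSO (5): (0,0,0), (0,0,1), (0,1,1), (1,0,0), (1,0,1)
PSO (6): (0,0,0), (0,0,1), (0,1,0), (0,1,1), (1,0,0), (1,0,1)
target (0,1,0) ∈ {PSO}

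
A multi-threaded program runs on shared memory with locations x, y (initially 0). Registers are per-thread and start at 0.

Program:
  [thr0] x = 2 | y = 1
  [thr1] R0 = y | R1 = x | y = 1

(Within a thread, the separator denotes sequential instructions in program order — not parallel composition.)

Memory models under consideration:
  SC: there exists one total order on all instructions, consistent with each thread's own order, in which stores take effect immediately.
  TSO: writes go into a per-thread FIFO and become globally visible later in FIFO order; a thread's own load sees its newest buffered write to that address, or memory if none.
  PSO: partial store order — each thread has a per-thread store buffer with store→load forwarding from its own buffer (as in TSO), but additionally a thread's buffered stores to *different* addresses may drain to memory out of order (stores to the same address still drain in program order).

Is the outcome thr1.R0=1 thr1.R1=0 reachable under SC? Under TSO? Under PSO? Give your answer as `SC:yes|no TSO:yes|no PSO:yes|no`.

SC:no TSO:no PSO:yes

outcome vector order: (thr1.R0,thr1.R1)
[SC] allowed = {<0 0>, <0 2>, <1 2>}
[TSO] allowed = {<0 0>, <0 2>, <1 2>}
[PSO] allowed = {<0 0>, <0 2>, <1 0>, <1 2>}
target <1 0> ∈ {PSO}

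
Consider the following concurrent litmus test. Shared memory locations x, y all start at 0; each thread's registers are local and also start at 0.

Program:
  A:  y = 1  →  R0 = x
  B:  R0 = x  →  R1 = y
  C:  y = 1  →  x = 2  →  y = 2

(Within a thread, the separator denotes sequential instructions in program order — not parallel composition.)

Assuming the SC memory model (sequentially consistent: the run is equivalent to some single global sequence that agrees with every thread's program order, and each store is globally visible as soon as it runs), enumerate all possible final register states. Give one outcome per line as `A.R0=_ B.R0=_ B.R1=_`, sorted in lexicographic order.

outcome vector order: (A.R0,B.R0,B.R1)
|SC outcomes| = 10

A.R0=0 B.R0=0 B.R1=0
A.R0=0 B.R0=0 B.R1=1
A.R0=0 B.R0=0 B.R1=2
A.R0=0 B.R0=2 B.R1=1
A.R0=0 B.R0=2 B.R1=2
A.R0=2 B.R0=0 B.R1=0
A.R0=2 B.R0=0 B.R1=1
A.R0=2 B.R0=0 B.R1=2
A.R0=2 B.R0=2 B.R1=1
A.R0=2 B.R0=2 B.R1=2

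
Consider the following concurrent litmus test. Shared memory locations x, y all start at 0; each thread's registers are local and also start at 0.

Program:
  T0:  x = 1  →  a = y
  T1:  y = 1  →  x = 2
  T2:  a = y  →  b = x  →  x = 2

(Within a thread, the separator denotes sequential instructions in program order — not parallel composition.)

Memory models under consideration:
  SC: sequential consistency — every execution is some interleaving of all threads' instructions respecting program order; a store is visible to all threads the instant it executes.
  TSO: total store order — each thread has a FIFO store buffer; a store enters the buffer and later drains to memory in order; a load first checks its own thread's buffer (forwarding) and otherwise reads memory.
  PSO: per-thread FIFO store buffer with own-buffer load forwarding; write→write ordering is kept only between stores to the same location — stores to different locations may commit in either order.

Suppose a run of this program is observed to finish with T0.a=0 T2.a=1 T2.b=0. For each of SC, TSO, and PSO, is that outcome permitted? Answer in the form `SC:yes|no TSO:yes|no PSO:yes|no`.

SC:no TSO:yes PSO:yes

outcome vector order: (T0.a,T2.a,T2.b)
SC (11): 000; 001; 002; 011; 012; 100; 101; 102; 110; 111; 112
TSO (12): 000; 001; 002; 010; 011; 012; 100; 101; 102; 110; 111; 112
PSO (12): 000; 001; 002; 010; 011; 012; 100; 101; 102; 110; 111; 112
target 010 ∈ {TSO,PSO}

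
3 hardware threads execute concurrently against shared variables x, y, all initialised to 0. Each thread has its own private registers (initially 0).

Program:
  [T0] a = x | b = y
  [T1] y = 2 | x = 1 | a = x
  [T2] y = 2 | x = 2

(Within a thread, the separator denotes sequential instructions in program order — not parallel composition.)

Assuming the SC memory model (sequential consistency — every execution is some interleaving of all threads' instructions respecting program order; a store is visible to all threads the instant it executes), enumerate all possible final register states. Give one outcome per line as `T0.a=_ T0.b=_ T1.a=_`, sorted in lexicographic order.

T0.a=0 T0.b=0 T1.a=1
T0.a=0 T0.b=0 T1.a=2
T0.a=0 T0.b=2 T1.a=1
T0.a=0 T0.b=2 T1.a=2
T0.a=1 T0.b=2 T1.a=1
T0.a=1 T0.b=2 T1.a=2
T0.a=2 T0.b=2 T1.a=1
T0.a=2 T0.b=2 T1.a=2

outcome vector order: (T0.a,T0.b,T1.a)
|SC outcomes| = 8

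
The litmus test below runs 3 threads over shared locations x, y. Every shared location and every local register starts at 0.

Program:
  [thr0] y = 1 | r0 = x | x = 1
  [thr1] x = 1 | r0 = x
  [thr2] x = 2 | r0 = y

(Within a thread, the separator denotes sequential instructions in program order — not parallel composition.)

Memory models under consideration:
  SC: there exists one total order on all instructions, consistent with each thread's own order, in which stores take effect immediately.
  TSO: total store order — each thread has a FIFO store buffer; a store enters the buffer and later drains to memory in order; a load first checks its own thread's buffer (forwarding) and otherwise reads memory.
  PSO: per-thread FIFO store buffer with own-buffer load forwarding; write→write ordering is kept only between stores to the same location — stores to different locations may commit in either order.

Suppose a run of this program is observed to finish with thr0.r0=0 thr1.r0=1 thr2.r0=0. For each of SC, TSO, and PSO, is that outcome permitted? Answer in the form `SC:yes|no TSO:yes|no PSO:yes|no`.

outcome vector order: (thr0.r0,thr1.r0,thr2.r0)
SC (9): <0 1 1> <0 2 1> <1 1 0> <1 1 1> <1 2 1> <2 1 0> <2 1 1> <2 2 0> <2 2 1>
TSO (12): <0 1 0> <0 1 1> <0 2 0> <0 2 1> <1 1 0> <1 1 1> <1 2 0> <1 2 1> <2 1 0> <2 1 1> <2 2 0> <2 2 1>
PSO (12): <0 1 0> <0 1 1> <0 2 0> <0 2 1> <1 1 0> <1 1 1> <1 2 0> <1 2 1> <2 1 0> <2 1 1> <2 2 0> <2 2 1>
target <0 1 0> ∈ {TSO,PSO}

SC:no TSO:yes PSO:yes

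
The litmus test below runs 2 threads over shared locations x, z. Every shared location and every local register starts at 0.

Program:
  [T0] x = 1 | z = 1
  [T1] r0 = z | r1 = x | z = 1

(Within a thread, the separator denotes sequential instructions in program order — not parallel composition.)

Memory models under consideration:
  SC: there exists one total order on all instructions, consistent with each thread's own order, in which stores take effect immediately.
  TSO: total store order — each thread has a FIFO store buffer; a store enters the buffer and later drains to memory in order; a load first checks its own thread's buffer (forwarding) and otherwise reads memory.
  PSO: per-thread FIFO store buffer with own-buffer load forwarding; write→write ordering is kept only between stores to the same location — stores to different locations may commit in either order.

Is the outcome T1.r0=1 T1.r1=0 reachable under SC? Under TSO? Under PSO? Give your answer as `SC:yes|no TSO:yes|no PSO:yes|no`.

outcome vector order: (T1.r0,T1.r1)
[SC] allowed = {<0 0>; <0 1>; <1 1>}
[TSO] allowed = {<0 0>; <0 1>; <1 1>}
[PSO] allowed = {<0 0>; <0 1>; <1 0>; <1 1>}
target <1 0> ∈ {PSO}

SC:no TSO:no PSO:yes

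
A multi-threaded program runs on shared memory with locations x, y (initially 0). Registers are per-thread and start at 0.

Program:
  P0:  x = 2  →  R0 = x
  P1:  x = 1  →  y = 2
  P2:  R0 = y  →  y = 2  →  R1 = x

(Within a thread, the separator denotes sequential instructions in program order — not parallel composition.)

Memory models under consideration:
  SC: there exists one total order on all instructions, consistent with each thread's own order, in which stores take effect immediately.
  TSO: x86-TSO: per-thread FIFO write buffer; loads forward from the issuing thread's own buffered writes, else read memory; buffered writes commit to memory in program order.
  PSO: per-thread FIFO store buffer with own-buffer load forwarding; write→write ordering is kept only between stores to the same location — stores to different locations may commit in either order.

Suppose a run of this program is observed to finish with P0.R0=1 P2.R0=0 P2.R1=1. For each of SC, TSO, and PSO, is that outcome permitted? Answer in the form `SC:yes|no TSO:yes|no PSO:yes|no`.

outcome vector order: (P0.R0,P2.R0,P2.R1)
[SC] allowed = {100 101 102 121 200 201 202 221 222}
[TSO] allowed = {100 101 102 121 200 201 202 221 222}
[PSO] allowed = {100 101 102 120 121 122 200 201 202 220 221 222}
target 101 ∈ {SC,TSO,PSO}

SC:yes TSO:yes PSO:yes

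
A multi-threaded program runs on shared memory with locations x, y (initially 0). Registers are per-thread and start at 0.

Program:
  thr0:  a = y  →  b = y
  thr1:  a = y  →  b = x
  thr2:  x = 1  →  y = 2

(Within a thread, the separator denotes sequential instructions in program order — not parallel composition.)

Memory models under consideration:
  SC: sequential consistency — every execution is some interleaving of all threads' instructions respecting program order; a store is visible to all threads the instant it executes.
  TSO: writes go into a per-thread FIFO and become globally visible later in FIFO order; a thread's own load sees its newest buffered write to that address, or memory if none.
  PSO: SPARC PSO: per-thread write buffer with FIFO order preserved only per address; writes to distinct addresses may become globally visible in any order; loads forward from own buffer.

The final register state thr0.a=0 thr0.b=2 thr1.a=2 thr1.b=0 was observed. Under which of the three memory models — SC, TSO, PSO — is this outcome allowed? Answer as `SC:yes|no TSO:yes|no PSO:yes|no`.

outcome vector order: (thr0.a,thr0.b,thr1.a,thr1.b)
[SC] allowed = {(0,0,0,0), (0,0,0,1), (0,0,2,1), (0,2,0,0), (0,2,0,1), (0,2,2,1), (2,2,0,0), (2,2,0,1), (2,2,2,1)}
[TSO] allowed = {(0,0,0,0), (0,0,0,1), (0,0,2,1), (0,2,0,0), (0,2,0,1), (0,2,2,1), (2,2,0,0), (2,2,0,1), (2,2,2,1)}
[PSO] allowed = {(0,0,0,0), (0,0,0,1), (0,0,2,0), (0,0,2,1), (0,2,0,0), (0,2,0,1), (0,2,2,0), (0,2,2,1), (2,2,0,0), (2,2,0,1), (2,2,2,0), (2,2,2,1)}
target (0,2,2,0) ∈ {PSO}

SC:no TSO:no PSO:yes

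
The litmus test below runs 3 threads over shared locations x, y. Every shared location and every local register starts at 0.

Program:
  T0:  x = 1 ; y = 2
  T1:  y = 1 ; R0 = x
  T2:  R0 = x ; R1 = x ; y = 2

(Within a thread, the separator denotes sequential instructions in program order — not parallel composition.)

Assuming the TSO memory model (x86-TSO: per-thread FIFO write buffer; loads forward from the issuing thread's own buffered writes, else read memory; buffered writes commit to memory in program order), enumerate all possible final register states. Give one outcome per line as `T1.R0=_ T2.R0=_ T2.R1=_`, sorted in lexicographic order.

outcome vector order: (T1.R0,T2.R0,T2.R1)
|TSO outcomes| = 6

T1.R0=0 T2.R0=0 T2.R1=0
T1.R0=0 T2.R0=0 T2.R1=1
T1.R0=0 T2.R0=1 T2.R1=1
T1.R0=1 T2.R0=0 T2.R1=0
T1.R0=1 T2.R0=0 T2.R1=1
T1.R0=1 T2.R0=1 T2.R1=1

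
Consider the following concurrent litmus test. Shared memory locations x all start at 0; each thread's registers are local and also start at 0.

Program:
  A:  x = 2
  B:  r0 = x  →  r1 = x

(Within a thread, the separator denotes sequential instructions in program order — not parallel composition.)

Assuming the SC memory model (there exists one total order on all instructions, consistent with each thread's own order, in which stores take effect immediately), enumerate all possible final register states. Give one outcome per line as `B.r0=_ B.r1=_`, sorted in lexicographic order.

B.r0=0 B.r1=0
B.r0=0 B.r1=2
B.r0=2 B.r1=2

outcome vector order: (B.r0,B.r1)
|SC outcomes| = 3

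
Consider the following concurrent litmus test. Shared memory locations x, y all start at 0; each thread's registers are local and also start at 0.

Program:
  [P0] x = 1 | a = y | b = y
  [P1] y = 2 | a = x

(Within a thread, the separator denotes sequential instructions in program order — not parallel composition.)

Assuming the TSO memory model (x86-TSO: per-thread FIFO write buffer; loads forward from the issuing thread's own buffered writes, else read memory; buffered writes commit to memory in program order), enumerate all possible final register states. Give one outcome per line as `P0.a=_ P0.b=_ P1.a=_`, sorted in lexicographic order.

P0.a=0 P0.b=0 P1.a=0
P0.a=0 P0.b=0 P1.a=1
P0.a=0 P0.b=2 P1.a=0
P0.a=0 P0.b=2 P1.a=1
P0.a=2 P0.b=2 P1.a=0
P0.a=2 P0.b=2 P1.a=1

outcome vector order: (P0.a,P0.b,P1.a)
|TSO outcomes| = 6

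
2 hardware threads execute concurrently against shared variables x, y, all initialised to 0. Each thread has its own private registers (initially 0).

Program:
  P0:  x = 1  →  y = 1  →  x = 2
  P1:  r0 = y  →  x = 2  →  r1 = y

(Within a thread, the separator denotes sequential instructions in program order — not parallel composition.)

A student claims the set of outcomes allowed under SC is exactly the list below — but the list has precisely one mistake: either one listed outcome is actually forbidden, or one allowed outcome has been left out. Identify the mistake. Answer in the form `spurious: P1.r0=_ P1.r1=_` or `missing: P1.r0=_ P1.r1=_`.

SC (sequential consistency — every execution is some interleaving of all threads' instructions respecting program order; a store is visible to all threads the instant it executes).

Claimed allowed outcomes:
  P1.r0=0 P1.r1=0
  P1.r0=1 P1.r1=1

missing: P1.r0=0 P1.r1=1

outcome vector order: (P1.r0,P1.r1)
SC: 3 outcomes — {0/0; 0/1; 1/1}
SC∖claimed = {0/1}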